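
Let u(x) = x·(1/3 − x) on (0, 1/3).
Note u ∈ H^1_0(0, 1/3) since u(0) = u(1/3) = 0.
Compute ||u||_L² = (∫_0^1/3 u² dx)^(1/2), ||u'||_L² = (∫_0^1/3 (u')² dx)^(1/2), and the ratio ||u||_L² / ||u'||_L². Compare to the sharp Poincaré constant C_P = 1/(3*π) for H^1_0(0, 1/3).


||u||_L² / ||u'||_L² = sqrt(10)/30 < C_P = 1/(3*π).

u(x) = x·(1/3 − x), so u'(x) = 1/3 - 2*x.
u(x) = x·(1/3 − x) vanishes at x = 0 and x = 1/3, so u ∈ H^1_0(0, 1/3). Differentiate via the product rule and integrate the resulting polynomials term by term.
  ∫_0^1/3 u² dx = ∫_0^1/3 (x^4 - 2*x^3/3 + x^2/9) dx. Term by term:
    ∫_0^1/3 x^4 dx = 1/1215;  ∫_0^1/3 -2*x^3/3 dx = -1/486;  ∫_0^1/3 x^2/9 dx = 1/729.
  Sum: 1/1215 − 1/486 + 1/729 = 1/7290.
  ∫_0^1/3 (u')² dx = ∫_0^1/3 (4*x^2 - 4*x/3 + 1/9) dx. Term by term:
    ∫_0^1/3 4*x^2 dx = 4/81;  ∫_0^1/3 -4*x/3 dx = -2/27;  ∫_0^1/3 1/9 dx = 1/27.
  Sum: 4/81 − 2/27 + 1/27 = 1/81.
∫_0^1/3 u² dx = 1/7290, so ||u||_L² = sqrt(10)/270.
∫_0^1/3 (u')² dx = 1/81, so ||u'||_L² = 1/9.
Ratio ||u||_L² / ||u'||_L² = sqrt(10)/30.
Sharp Poincaré constant on H^1_0(0, 1/3) is C_P = L/π = 1/(3*π), achieved by sin(3*π·x).
A polynomial bump cannot attain the sharp Poincaré constant (only the first sine eigenfunction does), so the ratio is strictly less than C_P, consistent with ||u||_L² ≤ C_P ||u'||_L².


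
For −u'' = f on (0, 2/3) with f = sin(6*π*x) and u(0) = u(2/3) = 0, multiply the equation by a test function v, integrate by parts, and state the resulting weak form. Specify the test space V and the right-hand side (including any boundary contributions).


V = H^1_0(0, 2/3) (so v(0) = v(2/3) = 0); weak form: ∫_0^2/3 u'v' dx = ∫_0^2/3 (sin(6*π*x)) v dx for all v ∈ V.

Multiply both sides by a test function v and integrate from 0 to 2/3:
  ∫_0^2/3 −u''(x) v(x) dx = ∫_0^2/3 f(x) v(x) dx.
Integrate the LHS by parts once:
  ∫_0^2/3 −u'' v dx = −[u'(x) v(x)]_0^2/3 + ∫_0^2/3 u'(x) v'(x) dx.
Thus ∫_0^2/3 u'(x) v'(x) dx = ∫_0^2/3 f(x) v(x) dx + [u'(x) v(x)]_0^2/3.
Choose V so that boundary terms are either known or forced to vanish.
u is Dirichlet: u(0) = u(2/3) = 0. Let V = H^1_0(0, 2/3); then v(0) = v(2/3) = 0, and [u' v]_0^2/3 = 0.
Weak formulation: find u (satisfying any essential BC) such that ∫_0^2/3 u'(x) v'(x) dx = ∫_0^2/3 f v dx for all v ∈ V.
Substituting f(x) = sin(6*π*x), the right-hand side is ∫_0^2/3 (sin(6*π*x)) v dx.


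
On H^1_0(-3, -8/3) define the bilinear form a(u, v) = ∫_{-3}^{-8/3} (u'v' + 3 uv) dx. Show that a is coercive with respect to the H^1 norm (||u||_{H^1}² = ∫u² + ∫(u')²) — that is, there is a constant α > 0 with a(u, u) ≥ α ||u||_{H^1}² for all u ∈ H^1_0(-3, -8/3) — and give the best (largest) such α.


α = 1

Coercivity of a(·,·) on H^1_0(-3, -8/3) means a(u, u) ≥ α ||u||_{H^1}² for every u ∈ H^1_0.
The interval has length L = 1/3, and Poincaré/coercivity depend only on L. Here a(u, u) = ∫(u')² + (3)·∫u².
Here c = 3 ≥ 1, so a(u,u) = ∫(u')² + c∫u² ≥ ∫(u')² + ∫u² = ||u||_{H^1}², i.e. α = 1 works. No larger α is possible: a(u,u) ≥ α||u||_{H^1}² means (1−α)∫(u')² ≥ (α−c)∫u², and for the modes u_n = sin(nπ(x−x₀)/L) (x₀ the left endpoint) one has ∫u_n²/∫(u_n')² = (L/(nπ))² → 0, so a(u_n,u_n)/||u_n||_{H^1}² → 1. Hence the optimal constant is α = 1.
Therefore α = 1.


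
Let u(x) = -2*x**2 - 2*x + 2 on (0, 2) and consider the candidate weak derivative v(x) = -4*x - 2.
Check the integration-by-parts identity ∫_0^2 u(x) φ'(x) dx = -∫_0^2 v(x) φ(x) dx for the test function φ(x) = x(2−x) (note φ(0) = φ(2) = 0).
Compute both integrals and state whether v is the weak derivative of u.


LHS = 8, RHS = 8. Yes, v = u' weakly.

u(x) = -2*x**2 - 2*x + 2, classical derivative u'(x) = -4*x - 2.
φ(x) = x(2−x), so φ'(x) = 2 - 2*x.
Note φ(0) = φ(2) = 0, so the boundary term u·φ vanishes.
LHS = ∫_0^2 u(x) φ'(x) dx = ∫_0^2 (4*x^3 - 8*x + 4) dx. Term by term:
  ∫_0^2 4*x^3 dx = 16;  ∫_0^2 -8*x dx = -16;  ∫_0^2 4 dx = 8.
Sum: 16 − 16 + 8 = 8.
So LHS = 8.
∫_0^2 v(x) φ(x) dx = ∫_0^2 (4*x^3 - 6*x^2 - 4*x) dx. Term by term:
  ∫_0^2 4*x^3 dx = 16;  ∫_0^2 -6*x^2 dx = -16;  ∫_0^2 -4*x dx = -8.
Sum: 16 − 16 − 8 = -8.
So RHS = -∫_0^2 v(x) φ(x) dx = 8.
LHS = RHS, so the identity holds for this test φ.
Moreover u is smooth here and v(x) = u'(x) = -4*x - 2 pointwise, so the identity holds for every test function. Hence v is the weak derivative of u.


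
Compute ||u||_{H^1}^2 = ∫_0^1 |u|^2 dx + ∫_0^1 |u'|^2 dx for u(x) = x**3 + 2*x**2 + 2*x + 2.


||u||_{H^1}^2 = 1629/35

The H^1 norm (squared) on an interval (0, L) is
  ||u||_{H^1}^2 = ∫_0^L u(x)^2 dx + ∫_0^L u'(x)^2 dx.
Compute u'(x) = 3*x**2 + 4*x + 2.
Then u(x)^2 = x**6 + 4*x**5 + 8*x**4 + 12*x**3 + 12*x**2 + 8*x + 4 and u'(x)^2 = 9*x**4 + 24*x**3 + 28*x**2 + 16*x + 4.
Integrate each monomial from 0 to 1 using ∫_0^1 c·x^n dx = c·1^(n+1)/(n+1):
  ∫_0^1 u(x)^2 dx = ∫_0^1 (x^6 + 4*x^5 + 8*x^4 + 12*x^3 + 12*x^2 + 8*x + 4) dx. Term by term:
    ∫_0^1 x^6 dx = 1/7;  ∫_0^1 4*x^5 dx = 2/3;  ∫_0^1 8*x^4 dx = 8/5;
    ∫_0^1 12*x^3 dx = 3;  ∫_0^1 12*x^2 dx = 4;  ∫_0^1 8*x dx = 4;
    ∫_0^1 4 dx = 4.
  Sum: 1/7 + 2/3 + 8/5 + 3 + 4 + 4 + 4 = 1828/105.
  ∫_0^1 u'(x)^2 dx = ∫_0^1 (9*x^4 + 24*x^3 + 28*x^2 + 16*x + 4) dx. Term by term:
    ∫_0^1 9*x^4 dx = 9/5;  ∫_0^1 24*x^3 dx = 6;  ∫_0^1 28*x^2 dx = 28/3;
    ∫_0^1 16*x dx = 8;  ∫_0^1 4 dx = 4.
  Sum: 9/5 + 6 + 28/3 + 8 + 4 = 437/15.
Adding: ||u||_{H^1}^2 = 1828/105 + 437/15 = 1629/35.


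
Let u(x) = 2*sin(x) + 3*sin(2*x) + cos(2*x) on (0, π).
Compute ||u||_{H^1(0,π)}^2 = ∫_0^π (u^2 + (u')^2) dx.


||u||_{H^1(0,π)}^2 = -40/3 + 29*π

u'(x) = -2*sin(2*x) + 2*cos(x) + 6*cos(2*x).
Expand u² and (u')² and integrate term by term on (0, π), using: for integers n ≥ 1, ∫_0^π sin²(nx) dx = ∫_0^π cos²(nx) dx = π/2; for n ≠ n', ∫_0^π sin(nx)sin(n'x) dx = ∫_0^π cos(nx)cos(n'x) dx = 0; and by product-to-sum, ∫_0^π sin(nx)cos(n'x) dx = ½∫_0^π [sin((n+n')x) + sin((n−n')x)] dx, which is 0 when n+n' is even and 2n/(n²−n'²) when n+n' is odd (it need not vanish on (0, π)).
  u² squared terms: (2)²·∫sin(x)² dx = 4·π/2 = 2*π;  (3)²·∫sin(2x)² dx = 9·π/2 = 9*π/2;  (1)²·∫cos(2x)² dx = 1·π/2 = π/2.
  u² cross terms: 2·(2)·(3)·∫sin(x)·sin(2x) dx = 12·(0) = 0;  2·(2)·(1)·∫sin(x)·cos(2x) dx = 4·(-2/3) = -8/3;  2·(3)·(1)·∫sin(2x)·cos(2x) dx = 6·(0) = 0.
  So ∫_0^π u² dx = 2*π + 9*π/2 + π/2 + 0 − 8/3 + 0 = -8/3 + 7*π.
  (u')² squared terms: (-2)²·∫sin(2x)² dx = 4·π/2 = 2*π;  (2)²·∫cos(x)² dx = 4·π/2 = 2*π;  (6)²·∫cos(2x)² dx = 36·π/2 = 18*π.
  (u')² cross terms: 2·(-2)·(2)·∫sin(2x)·cos(x) dx = -8·(4/3) = -32/3;  2·(-2)·(6)·∫sin(2x)·cos(2x) dx = -24·(0) = 0;  2·(2)·(6)·∫cos(x)·cos(2x) dx = 24·(0) = 0.
  So ∫_0^π (u')² dx = 2*π + 2*π + 18*π − 32/3 + 0 + 0 = -32/3 + 22*π.
||u||_{H^1}^2 = (-8/3 + 7*π) + (-32/3 + 22*π) = -40/3 + 29*π.


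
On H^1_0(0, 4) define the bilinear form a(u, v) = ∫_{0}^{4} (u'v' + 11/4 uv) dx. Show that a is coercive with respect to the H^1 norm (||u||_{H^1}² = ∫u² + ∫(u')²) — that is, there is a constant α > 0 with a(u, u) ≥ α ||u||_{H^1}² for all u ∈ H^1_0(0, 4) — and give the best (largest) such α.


α = 1

Coercivity of a(·,·) on H^1_0(0, 4) means a(u, u) ≥ α ||u||_{H^1}² for every u ∈ H^1_0.
The interval has length L = 4, and Poincaré/coercivity depend only on L. Here a(u, u) = ∫(u')² + (11/4)·∫u².
Here c = 11/4 ≥ 1, so a(u,u) = ∫(u')² + c∫u² ≥ ∫(u')² + ∫u² = ||u||_{H^1}², i.e. α = 1 works. No larger α is possible: a(u,u) ≥ α||u||_{H^1}² means (1−α)∫(u')² ≥ (α−c)∫u², and for the modes u_n = sin(nπ(x−x₀)/L) (x₀ the left endpoint) one has ∫u_n²/∫(u_n')² = (L/(nπ))² → 0, so a(u_n,u_n)/||u_n||_{H^1}² → 1. Hence the optimal constant is α = 1.
Therefore α = 1.


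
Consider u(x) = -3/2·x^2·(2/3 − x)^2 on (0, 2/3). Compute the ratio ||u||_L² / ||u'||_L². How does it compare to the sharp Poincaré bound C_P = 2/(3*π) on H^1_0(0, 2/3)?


||u||_L² / ||u'||_L² = sqrt(3)/9 < C_P = 2/(3*π).

u(x) = -3/2·x^2·(2/3 − x)^2, so u'(x) = 2*x*(-9*x^2 + 9*x - 2)/3.
u(x) = -3/2·x^2·(2/3 − x)^2 vanishes at x = 0 and x = 2/3, so u ∈ H^1_0(0, 2/3). Differentiate via the product rule and integrate the resulting polynomials term by term.
  ∫_0^2/3 u² dx = ∫_0^2/3 (9*x^8/4 - 6*x^7 + 6*x^6 - 8*x^5/3 + 4*x^4/9) dx. Term by term:
    ∫_0^2/3 9*x^8/4 dx = 128/19683;  ∫_0^2/3 -6*x^7 dx = -64/2187;  ∫_0^2/3 6*x^6 dx = 256/5103;
    ∫_0^2/3 -8*x^5/3 dx = -256/6561;  ∫_0^2/3 4*x^4/9 dx = 128/10935.
  Sum: 128/19683 − 64/2187 + 256/5103 − 256/6561 + 128/10935 = 64/688905.
  ∫_0^2/3 (u')² dx = ∫_0^2/3 (36*x^6 - 72*x^5 + 52*x^4 - 16*x^3 + 16*x^2/9) dx. Term by term:
    ∫_0^2/3 36*x^6 dx = 512/1701;  ∫_0^2/3 -72*x^5 dx = -256/243;  ∫_0^2/3 52*x^4 dx = 1664/1215;
    ∫_0^2/3 -16*x^3 dx = -64/81;  ∫_0^2/3 16*x^2/9 dx = 128/729.
  Sum: 512/1701 − 256/243 + 1664/1215 − 64/81 + 128/729 = 64/25515.
∫_0^2/3 u² dx = 64/688905, so ||u||_L² = 8*sqrt(105)/8505.
∫_0^2/3 (u')² dx = 64/25515, so ||u'||_L² = 8*sqrt(35)/945.
Ratio ||u||_L² / ||u'||_L² = sqrt(3)/9.
Sharp Poincaré constant on H^1_0(0, 2/3) is C_P = L/π = 2/(3*π), achieved by sin(3*π/2·x).
A polynomial bump cannot attain the sharp Poincaré constant (only the first sine eigenfunction does), so the ratio is strictly less than C_P, consistent with ||u||_L² ≤ C_P ||u'||_L².


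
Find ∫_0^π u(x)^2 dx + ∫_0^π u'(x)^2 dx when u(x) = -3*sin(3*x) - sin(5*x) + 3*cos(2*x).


||u||_{H^1(0,π)}^2 = -856/7 + 161*π/2

u'(x) = -6*sin(2*x) - 9*cos(3*x) - 5*cos(5*x).
Expand u² and (u')² and integrate term by term on (0, π), using: for integers n ≥ 1, ∫_0^π sin²(nx) dx = ∫_0^π cos²(nx) dx = π/2; for n ≠ n', ∫_0^π sin(nx)sin(n'x) dx = ∫_0^π cos(nx)cos(n'x) dx = 0; and by product-to-sum, ∫_0^π sin(nx)cos(n'x) dx = ½∫_0^π [sin((n+n')x) + sin((n−n')x)] dx, which is 0 when n+n' is even and 2n/(n²−n'²) when n+n' is odd (it need not vanish on (0, π)).
  u² squared terms: (-1)²·∫sin(5x)² dx = 1·π/2 = π/2;  (-3)²·∫sin(3x)² dx = 9·π/2 = 9*π/2;  (3)²·∫cos(2x)² dx = 9·π/2 = 9*π/2.
  u² cross terms: 2·(-1)·(-3)·∫sin(5x)·sin(3x) dx = 6·(0) = 0;  2·(-1)·(3)·∫sin(5x)·cos(2x) dx = -6·(10/21) = -20/7;  2·(-3)·(3)·∫sin(3x)·cos(2x) dx = -18·(6/5) = -108/5.
  So ∫_0^π u² dx = π/2 + 9*π/2 + 9*π/2 + 0 − 20/7 − 108/5 = -856/35 + 19*π/2.
  (u')² squared terms: (-9)²·∫cos(3x)² dx = 81·π/2 = 81*π/2;  (-6)²·∫sin(2x)² dx = 36·π/2 = 18*π;  (-5)²·∫cos(5x)² dx = 25·π/2 = 25*π/2.
  (u')² cross terms: 2·(-9)·(-6)·∫cos(3x)·sin(2x) dx = 108·(-4/5) = -432/5;  2·(-9)·(-5)·∫cos(3x)·cos(5x) dx = 90·(0) = 0;  2·(-6)·(-5)·∫sin(2x)·cos(5x) dx = 60·(-4/21) = -80/7.
  So ∫_0^π (u')² dx = 81*π/2 + 18*π + 25*π/2 − 432/5 + 0 − 80/7 = -3424/35 + 71*π.
||u||_{H^1}^2 = (-856/35 + 19*π/2) + (-3424/35 + 71*π) = -856/7 + 161*π/2.


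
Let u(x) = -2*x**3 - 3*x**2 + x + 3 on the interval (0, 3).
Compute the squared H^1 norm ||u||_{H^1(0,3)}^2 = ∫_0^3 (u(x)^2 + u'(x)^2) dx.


||u||_{H^1}^2 = 410187/70

The H^1 norm (squared) on an interval (0, L) is
  ||u||_{H^1}^2 = ∫_0^L u(x)^2 dx + ∫_0^L u'(x)^2 dx.
Compute u'(x) = -6*x**2 - 6*x + 1.
Then u(x)^2 = 4*x**6 + 12*x**5 + 5*x**4 - 18*x**3 - 17*x**2 + 6*x + 9 and u'(x)^2 = 36*x**4 + 72*x**3 + 24*x**2 - 12*x + 1.
Integrate each monomial from 0 to 3 using ∫_0^3 c·x^n dx = c·3^(n+1)/(n+1):
  ∫_0^3 u(x)^2 dx = ∫_0^3 (4*x^6 + 12*x^5 + 5*x^4 - 18*x^3 - 17*x^2 + 6*x + 9) dx. Term by term:
    ∫_0^3 4*x^6 dx = 8748/7;  ∫_0^3 12*x^5 dx = 1458;  ∫_0^3 5*x^4 dx = 243;
    ∫_0^3 -18*x^3 dx = -729/2;  ∫_0^3 -17*x^2 dx = -153;  ∫_0^3 6*x dx = 27;
    ∫_0^3 9 dx = 27.
  Sum: 8748/7 + 1458 + 243 − 729/2 − 153 + 27 + 27 = 34821/14.
  ∫_0^3 u'(x)^2 dx = ∫_0^3 (36*x^4 + 72*x^3 + 24*x^2 - 12*x + 1) dx. Term by term:
    ∫_0^3 36*x^4 dx = 8748/5;  ∫_0^3 72*x^3 dx = 1458;  ∫_0^3 24*x^2 dx = 216;
    ∫_0^3 -12*x dx = -54;  ∫_0^3 1 dx = 3.
  Sum: 8748/5 + 1458 + 216 − 54 + 3 = 16863/5.
Adding: ||u||_{H^1}^2 = 34821/14 + 16863/5 = 410187/70.


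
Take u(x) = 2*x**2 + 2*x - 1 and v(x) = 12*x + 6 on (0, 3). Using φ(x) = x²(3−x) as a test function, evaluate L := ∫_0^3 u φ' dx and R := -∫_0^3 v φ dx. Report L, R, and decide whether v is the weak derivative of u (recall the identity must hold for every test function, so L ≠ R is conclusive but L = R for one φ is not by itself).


LHS = -621/10, RHS = -1863/10. No, v is not the weak derivative of u.

u(x) = 2*x**2 + 2*x - 1, classical derivative u'(x) = 4*x + 2.
φ(x) = x²(3−x), so φ'(x) = 3*x*(2 - x).
Note φ(0) = φ(3) = 0, so the boundary term u·φ vanishes.
LHS = ∫_0^3 u(x) φ'(x) dx = ∫_0^3 (-6*x^4 + 6*x^3 + 15*x^2 - 6*x) dx. Term by term:
  ∫_0^3 -6*x^4 dx = -1458/5;  ∫_0^3 6*x^3 dx = 243/2;  ∫_0^3 15*x^2 dx = 135;
  ∫_0^3 -6*x dx = -27.
Sum: -1458/5 + 243/2 + 135 − 27 = -621/10.
So LHS = -621/10.
∫_0^3 v(x) φ(x) dx = ∫_0^3 (-12*x^4 + 30*x^3 + 18*x^2) dx. Term by term:
  ∫_0^3 -12*x^4 dx = -2916/5;  ∫_0^3 30*x^3 dx = 1215/2;  ∫_0^3 18*x^2 dx = 162.
Sum: -2916/5 + 1215/2 + 162 = 1863/10.
So RHS = -∫_0^3 v(x) φ(x) dx = -1863/10.
LHS − RHS = 621/5 ≠ 0, so the identity fails.
(For a valid weak derivative the identity must hold for EVERY test function, in particular this one. The failure shows v is NOT the weak derivative of u.)
Correct weak derivative would be u'(x) = 4*x + 2.


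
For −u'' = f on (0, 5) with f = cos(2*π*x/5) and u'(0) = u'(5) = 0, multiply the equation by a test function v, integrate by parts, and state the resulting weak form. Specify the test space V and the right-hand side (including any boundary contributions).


V = H^1(0, 5) (no boundary constraint on v; u is determined up to an additive constant); weak form: ∫_0^5 u'v' dx = ∫_0^5 (cos(2*π*x/5)) v dx for all v ∈ V.

Multiply both sides by a test function v and integrate from 0 to 5:
  ∫_0^5 −u''(x) v(x) dx = ∫_0^5 f(x) v(x) dx.
Integrate the LHS by parts once:
  ∫_0^5 −u'' v dx = −[u'(x) v(x)]_0^5 + ∫_0^5 u'(x) v'(x) dx.
Thus ∫_0^5 u'(x) v'(x) dx = ∫_0^5 f(x) v(x) dx + [u'(x) v(x)]_0^5.
Choose V so that boundary terms are either known or forced to vanish.
u has homogeneous Neumann: u'(0) = u'(5) = 0. So [u' v]_0^5 = 0·v(5) − 0·v(0) = 0 for any v; take V = H^1(0, 5).
Weak formulation: find u (satisfying any essential BC) such that ∫_0^5 u'(x) v'(x) dx = ∫_0^5 f v dx for all v ∈ V (homogeneous Neumann, so boundary terms vanish).
Substituting f(x) = cos(2*π*x/5), the right-hand side is ∫_0^5 (cos(2*π*x/5)) v dx.
Compatibility check (pure Neumann): taking v ≡ 1 ∈ V gives 0 = ∫_0^5 f dx + (0) − (0), i.e. ∫_0^5 f dx must equal u'(0) − u'(5) = 0. Indeed ∫_0^5 (cos(2*π*x/5)) dx = 0, so the data are compatible. The solution is then unique only up to an additive constant (fix it e.g. by requiring ∫_0^5 u dx = 0).


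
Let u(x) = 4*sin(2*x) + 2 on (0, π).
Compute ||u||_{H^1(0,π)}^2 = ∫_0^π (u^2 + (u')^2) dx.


||u||_{H^1(0,π)}^2 = 44*π

u'(x) = 8*cos(2*x).
Expand u² and (u')² and integrate term by term on (0, π), using: for integers n ≥ 1, ∫_0^π sin²(nx) dx = ∫_0^π cos²(nx) dx = π/2; for n ≠ n', ∫_0^π sin(nx)sin(n'x) dx = ∫_0^π cos(nx)cos(n'x) dx = 0; and by product-to-sum, ∫_0^π sin(nx)cos(n'x) dx = ½∫_0^π [sin((n+n')x) + sin((n−n')x)] dx, which is 0 when n+n' is even and 2n/(n²−n'²) when n+n' is odd (it need not vanish on (0, π)). For the constant mode: ∫_0^π 1 dx = π, ∫_0^π cos(nx) dx = 0, ∫_0^π sin(nx) dx = (1−(−1)^n)/n.
  u² squared terms: (2)²·∫1 dx = 4·π = 4*π;  (4)²·∫sin(2x)² dx = 16·π/2 = 8*π.
  u² cross terms: 2·(2)·(4)·∫1·sin(2x) dx = 16·(0) = 0.
  So ∫_0^π u² dx = 4*π + 8*π + 0 = 12*π.
  (u')² squared terms: (8)²·∫cos(2x)² dx = 64·π/2 = 32*π.
  So ∫_0^π (u')² dx = 32*π.
||u||_{H^1}^2 = (12*π) + (32*π) = 44*π.


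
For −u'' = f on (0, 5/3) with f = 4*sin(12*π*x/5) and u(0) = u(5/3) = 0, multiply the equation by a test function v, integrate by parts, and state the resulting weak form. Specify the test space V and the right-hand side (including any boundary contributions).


V = H^1_0(0, 5/3) (so v(0) = v(5/3) = 0); weak form: ∫_0^5/3 u'v' dx = ∫_0^5/3 (4*sin(12*π*x/5)) v dx for all v ∈ V.

Multiply both sides by a test function v and integrate from 0 to 5/3:
  ∫_0^5/3 −u''(x) v(x) dx = ∫_0^5/3 f(x) v(x) dx.
Integrate the LHS by parts once:
  ∫_0^5/3 −u'' v dx = −[u'(x) v(x)]_0^5/3 + ∫_0^5/3 u'(x) v'(x) dx.
Thus ∫_0^5/3 u'(x) v'(x) dx = ∫_0^5/3 f(x) v(x) dx + [u'(x) v(x)]_0^5/3.
Choose V so that boundary terms are either known or forced to vanish.
u is Dirichlet: u(0) = u(5/3) = 0. Let V = H^1_0(0, 5/3); then v(0) = v(5/3) = 0, and [u' v]_0^5/3 = 0.
Weak formulation: find u (satisfying any essential BC) such that ∫_0^5/3 u'(x) v'(x) dx = ∫_0^5/3 f v dx for all v ∈ V.
Substituting f(x) = 4*sin(12*π*x/5), the right-hand side is ∫_0^5/3 (4*sin(12*π*x/5)) v dx.


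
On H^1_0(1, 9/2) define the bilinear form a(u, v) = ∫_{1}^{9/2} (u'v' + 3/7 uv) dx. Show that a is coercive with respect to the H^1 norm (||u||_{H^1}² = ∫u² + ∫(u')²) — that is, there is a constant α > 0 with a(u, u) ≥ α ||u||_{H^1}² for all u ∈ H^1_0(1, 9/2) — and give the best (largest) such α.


α = (21 + 4*π^2)/(4*π^2 + 49)

Coercivity of a(·,·) on H^1_0(1, 9/2) means a(u, u) ≥ α ||u||_{H^1}² for every u ∈ H^1_0.
The interval has length L = 7/2, and Poincaré/coercivity depend only on L. Here a(u, u) = ∫(u')² + (3/7)·∫u².
Here 0 < c = 3/7 < 1. The condition a(u,u) ≥ α||u||_{H^1}² reads (1−α)∫(u')² ≥ (α−c)∫u². Any admissible α is ≤ 1 (rapidly oscillating u have ∫u²/∫(u')² → 0), and α = 1 would force 0 ≥ (1−c)∫u², impossible since c < 1; so 1−α > 0. By the sharp Poincaré inequality on H^1_0 of an interval of length L, ∫(u')² ≥ (π/L)²∫u² with equality for the first sine mode sin(π(x−x₀)/L) (x₀ the left endpoint), so the inequality holds for all u iff (1−α)(π/L)² ≥ α − c, i.e. α ≤ ((π/L)² + c)/((π/L)² + 1) = (1 + c(L/π)²)/(1 + (L/π)²). With (π/L)² = 4*π^2/49 and c = 3/7, the largest admissible constant is α = ((π/L)² + c)/((π/L)² + 1).
Simplifying, α = (21 + 4*π^2)/(4*π^2 + 49).


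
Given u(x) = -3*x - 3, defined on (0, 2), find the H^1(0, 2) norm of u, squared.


||u||_{H^1}^2 = 96

The H^1 norm (squared) on an interval (0, L) is
  ||u||_{H^1}^2 = ∫_0^L u(x)^2 dx + ∫_0^L u'(x)^2 dx.
Compute u'(x) = -3.
Then u(x)^2 = 9*x**2 + 18*x + 9 and u'(x)^2 = 9.
Integrate each monomial from 0 to 2 using ∫_0^2 c·x^n dx = c·2^(n+1)/(n+1):
  ∫_0^2 u(x)^2 dx = ∫_0^2 (9*x^2 + 18*x + 9) dx. Term by term:
    ∫_0^2 9*x^2 dx = 24;  ∫_0^2 18*x dx = 36;  ∫_0^2 9 dx = 18.
  Sum: 24 + 36 + 18 = 78.
  ∫_0^2 u'(x)^2 dx = ∫_0^2 (9) dx. Term by term:
    ∫_0^2 9 dx = 18.
Adding: ||u||_{H^1}^2 = 78 + 18 = 96.


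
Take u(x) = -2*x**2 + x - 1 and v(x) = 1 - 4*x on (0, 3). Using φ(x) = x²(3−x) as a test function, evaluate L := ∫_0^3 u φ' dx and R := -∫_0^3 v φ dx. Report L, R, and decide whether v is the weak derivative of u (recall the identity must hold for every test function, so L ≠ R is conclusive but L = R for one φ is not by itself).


LHS = 837/20, RHS = 837/20. Yes, v = u' weakly.

u(x) = -2*x**2 + x - 1, classical derivative u'(x) = 1 - 4*x.
φ(x) = x²(3−x), so φ'(x) = 3*x*(2 - x).
Note φ(0) = φ(3) = 0, so the boundary term u·φ vanishes.
LHS = ∫_0^3 u(x) φ'(x) dx = ∫_0^3 (6*x^4 - 15*x^3 + 9*x^2 - 6*x) dx. Term by term:
  ∫_0^3 6*x^4 dx = 1458/5;  ∫_0^3 -15*x^3 dx = -1215/4;  ∫_0^3 9*x^2 dx = 81;
  ∫_0^3 -6*x dx = -27.
Sum: 1458/5 − 1215/4 + 81 − 27 = 837/20.
So LHS = 837/20.
∫_0^3 v(x) φ(x) dx = ∫_0^3 (4*x^4 - 13*x^3 + 3*x^2) dx. Term by term:
  ∫_0^3 4*x^4 dx = 972/5;  ∫_0^3 -13*x^3 dx = -1053/4;  ∫_0^3 3*x^2 dx = 27.
Sum: 972/5 − 1053/4 + 27 = -837/20.
So RHS = -∫_0^3 v(x) φ(x) dx = 837/20.
LHS = RHS, so the identity holds for this test φ.
Moreover u is smooth here and v(x) = u'(x) = 1 - 4*x pointwise, so the identity holds for every test function. Hence v is the weak derivative of u.


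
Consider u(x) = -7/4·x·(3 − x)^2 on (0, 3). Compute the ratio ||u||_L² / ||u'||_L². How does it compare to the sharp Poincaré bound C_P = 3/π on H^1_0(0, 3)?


||u||_L² / ||u'||_L² = 3*sqrt(14)/14 < C_P = 3/π.

u(x) = -7/4·x·(3 − x)^2, so u'(x) = 21*(1 - x)*(x - 3)/4.
u(x) = -7/4·x·(3 − x)^2 vanishes at x = 0 and x = 3, so u ∈ H^1_0(0, 3). Differentiate via the product rule and integrate the resulting polynomials term by term.
  ∫_0^3 u² dx = ∫_0^3 (49*x^6/16 - 147*x^5/4 + 1323*x^4/8 - 1323*x^3/4 + 3969*x^2/16) dx. Term by term:
    ∫_0^3 49*x^6/16 dx = 15309/16;  ∫_0^3 -147*x^5/4 dx = -35721/8;  ∫_0^3 1323*x^4/8 dx = 321489/40;
    ∫_0^3 -1323*x^3/4 dx = -107163/16;  ∫_0^3 3969*x^2/16 dx = 35721/16.
  Sum: 15309/16 − 35721/8 + 321489/40 − 107163/16 + 35721/16 = 5103/80.
  ∫_0^3 (u')² dx = ∫_0^3 (441*x^4/16 - 441*x^3/2 + 4851*x^2/8 - 1323*x/2 + 3969/16) dx. Term by term:
    ∫_0^3 441*x^4/16 dx = 107163/80;  ∫_0^3 -441*x^3/2 dx = -35721/8;  ∫_0^3 4851*x^2/8 dx = 43659/8;
    ∫_0^3 -1323*x/2 dx = -11907/4;  ∫_0^3 3969/16 dx = 11907/16.
  Sum: 107163/80 − 35721/8 + 43659/8 − 11907/4 + 11907/16 = 3969/40.
∫_0^3 u² dx = 5103/80, so ||u||_L² = 27*sqrt(35)/20.
∫_0^3 (u')² dx = 3969/40, so ||u'||_L² = 63*sqrt(10)/20.
Ratio ||u||_L² / ||u'||_L² = 3*sqrt(14)/14.
Sharp Poincaré constant on H^1_0(0, 3) is C_P = L/π = 3/π, achieved by sin(π/3·x).
A polynomial bump cannot attain the sharp Poincaré constant (only the first sine eigenfunction does), so the ratio is strictly less than C_P, consistent with ||u||_L² ≤ C_P ||u'||_L².


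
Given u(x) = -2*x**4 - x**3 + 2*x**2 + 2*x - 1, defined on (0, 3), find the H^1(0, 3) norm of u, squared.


||u||_{H^1}^2 = 1081704/35

The H^1 norm (squared) on an interval (0, L) is
  ||u||_{H^1}^2 = ∫_0^L u(x)^2 dx + ∫_0^L u'(x)^2 dx.
Compute u'(x) = -8*x**3 - 3*x**2 + 4*x + 2.
Then u(x)^2 = 4*x**8 + 4*x**7 - 7*x**6 - 12*x**5 + 4*x**4 + 10*x**3 - 4*x + 1 and u'(x)^2 = 64*x**6 + 48*x**5 - 55*x**4 - 56*x**3 + 4*x**2 + 16*x + 4.
Integrate each monomial from 0 to 3 using ∫_0^3 c·x^n dx = c·3^(n+1)/(n+1):
  ∫_0^3 u(x)^2 dx = ∫_0^3 (4*x^8 + 4*x^7 - 7*x^6 - 12*x^5 + 4*x^4 + 10*x^3 - 4*x + 1) dx. Term by term:
    ∫_0^3 4*x^8 dx = 8748;  ∫_0^3 4*x^7 dx = 6561/2;  ∫_0^3 -7*x^6 dx = -2187;
    ∫_0^3 -12*x^5 dx = -1458;  ∫_0^3 4*x^4 dx = 972/5;  ∫_0^3 10*x^3 dx = 405/2;
    ∫_0^3 -4*x dx = -18;  ∫_0^3 1 dx = 3.
  Sum: 8748 + 6561/2 − 2187 − 1458 + 972/5 + 405/2 − 18 + 3 = 43827/5.
  ∫_0^3 u'(x)^2 dx = ∫_0^3 (64*x^6 + 48*x^5 - 55*x^4 - 56*x^3 + 4*x^2 + 16*x + 4) dx. Term by term:
    ∫_0^3 64*x^6 dx = 139968/7;  ∫_0^3 48*x^5 dx = 5832;  ∫_0^3 -55*x^4 dx = -2673;
    ∫_0^3 -56*x^3 dx = -1134;  ∫_0^3 4*x^2 dx = 36;  ∫_0^3 16*x dx = 72;
    ∫_0^3 4 dx = 12.
  Sum: 139968/7 + 5832 − 2673 − 1134 + 36 + 72 + 12 = 154983/7.
Adding: ||u||_{H^1}^2 = 43827/5 + 154983/7 = 1081704/35.


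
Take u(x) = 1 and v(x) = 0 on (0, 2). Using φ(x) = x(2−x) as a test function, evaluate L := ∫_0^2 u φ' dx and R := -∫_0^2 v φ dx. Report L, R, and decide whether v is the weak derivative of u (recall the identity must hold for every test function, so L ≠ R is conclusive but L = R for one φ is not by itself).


LHS = 0, RHS = 0. Yes, v = u' weakly.

u(x) = 1, classical derivative u'(x) = 0.
φ(x) = x(2−x), so φ'(x) = 2 - 2*x.
Note φ(0) = φ(2) = 0, so the boundary term u·φ vanishes.
LHS = ∫_0^2 u(x) φ'(x) dx = ∫_0^2 (2 - 2*x) dx. Term by term:
  ∫_0^2 -2*x dx = -4;  ∫_0^2 2 dx = 4.
Sum: -4 + 4 = 0.
So LHS = 0.
∫_0^2 v(x) φ(x) dx = ∫_0^2 (0) dx. Term by term:
  ∫_0^2 0 dx = 0.
So RHS = -∫_0^2 v(x) φ(x) dx = 0.
LHS = RHS, so the identity holds for this test φ.
Moreover u is smooth here and v(x) = u'(x) = 0 pointwise, so the identity holds for every test function. Hence v is the weak derivative of u.


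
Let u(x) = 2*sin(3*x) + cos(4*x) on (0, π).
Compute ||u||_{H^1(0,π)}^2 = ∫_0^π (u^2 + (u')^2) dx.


||u||_{H^1(0,π)}^2 = -408/7 + 57*π/2

u'(x) = -4*sin(4*x) + 6*cos(3*x).
Expand u² and (u')² and integrate term by term on (0, π), using: for integers n ≥ 1, ∫_0^π sin²(nx) dx = ∫_0^π cos²(nx) dx = π/2; for n ≠ n', ∫_0^π sin(nx)sin(n'x) dx = ∫_0^π cos(nx)cos(n'x) dx = 0; and by product-to-sum, ∫_0^π sin(nx)cos(n'x) dx = ½∫_0^π [sin((n+n')x) + sin((n−n')x)] dx, which is 0 when n+n' is even and 2n/(n²−n'²) when n+n' is odd (it need not vanish on (0, π)).
  u² squared terms: (2)²·∫sin(3x)² dx = 4·π/2 = 2*π;  (1)²·∫cos(4x)² dx = 1·π/2 = π/2.
  u² cross terms: 2·(2)·(1)·∫sin(3x)·cos(4x) dx = 4·(-6/7) = -24/7.
  So ∫_0^π u² dx = 2*π + π/2 − 24/7 = -24/7 + 5*π/2.
  (u')² squared terms: (-4)²·∫sin(4x)² dx = 16·π/2 = 8*π;  (6)²·∫cos(3x)² dx = 36·π/2 = 18*π.
  (u')² cross terms: 2·(-4)·(6)·∫sin(4x)·cos(3x) dx = -48·(8/7) = -384/7.
  So ∫_0^π (u')² dx = 8*π + 18*π − 384/7 = -384/7 + 26*π.
||u||_{H^1}^2 = (-24/7 + 5*π/2) + (-384/7 + 26*π) = -408/7 + 57*π/2.


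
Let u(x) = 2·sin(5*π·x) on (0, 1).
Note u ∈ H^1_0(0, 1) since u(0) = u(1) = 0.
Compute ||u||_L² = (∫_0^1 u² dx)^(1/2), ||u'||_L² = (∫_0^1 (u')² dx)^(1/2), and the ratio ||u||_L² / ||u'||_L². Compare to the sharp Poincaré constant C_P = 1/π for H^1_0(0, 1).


||u||_L² / ||u'||_L² = 1/(5*π) < C_P = 1/π.

u(x) = 2·sin(5*π·x), so u'(x) = 10*π*cos(5*π*x).
Writing u(x) = A·sin(kπx/L) with A = 2 and k = 5, use ∫_0^L sin²(kπx/L) dx = L/2 and ∫_0^L cos²(kπx/L) dx = L/2.
u² = 4·sin²(5*π·x) and (u')² = 100*π^2·cos²(5*π·x), and each of sin², cos² integrates to L/2 = 1/2 over (0, 1).
∫_0^1 u² dx = 2, so ||u||_L² = sqrt(2).
∫_0^1 (u')² dx = 50*π^2, so ||u'||_L² = 5*sqrt(2)*π.
Ratio ||u||_L² / ||u'||_L² = 1/(5*π).
Sharp Poincaré constant on H^1_0(0, 1) is C_P = L/π = 1/π, achieved by sin(π·x).
This is the k = 5 harmonic; the ratio L/(kπ) is strictly less than C_P = L/π, consistent with the sharp inequality ||u||_L² ≤ C_P ||u'||_L².


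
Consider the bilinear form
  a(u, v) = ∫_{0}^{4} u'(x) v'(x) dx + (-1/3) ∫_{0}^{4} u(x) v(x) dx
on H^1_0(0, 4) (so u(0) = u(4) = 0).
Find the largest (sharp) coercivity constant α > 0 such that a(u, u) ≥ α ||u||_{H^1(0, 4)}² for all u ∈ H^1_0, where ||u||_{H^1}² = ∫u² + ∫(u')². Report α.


α = (-16/3 + π^2)/(π^2 + 16)

Coercivity of a(·,·) on H^1_0(0, 4) means a(u, u) ≥ α ||u||_{H^1}² for every u ∈ H^1_0.
The interval has length L = 4, and Poincaré/coercivity depend only on L. Here a(u, u) = ∫(u')² + (-1/3)·∫u².
Here c = -1/3 < 0 with |c| < (π/L)² = π^2/16, so coercivity still holds. The condition a(u,u) ≥ α||u||_{H^1}² reads (1−α)∫(u')² ≥ (α−c)∫u². Any admissible α is ≤ 1 (rapidly oscillating u have ∫u²/∫(u')² → 0), and α = 1 would force 0 ≥ (1−c)∫u², impossible since c < 1; so 1−α > 0. By the sharp Poincaré inequality on H^1_0 of an interval of length L, ∫(u')² ≥ (π/L)²∫u² with equality for the first sine mode sin(π(x−x₀)/L) (x₀ the left endpoint), so the inequality holds for all u iff (1−α)(π/L)² ≥ α − c, i.e. α ≤ ((π/L)² + c)/((π/L)² + 1) = (1 + c(L/π)²)/(1 + (L/π)²). (Direct route, valid since c ≤ 0: Poincaré gives c∫u² ≥ c(L/π)²∫(u')², so a(u,u) ≥ (1 + c(L/π)²)∫(u')², while ||u||_{H^1}² ≤ (1 + (L/π)²)∫(u')²; dividing yields the same α.) With (π/L)² = π^2/16 and c = -1/3, the largest admissible constant is α = ((π/L)² + c)/((π/L)² + 1).
Simplifying, α = (-16/3 + π^2)/(π^2 + 16).


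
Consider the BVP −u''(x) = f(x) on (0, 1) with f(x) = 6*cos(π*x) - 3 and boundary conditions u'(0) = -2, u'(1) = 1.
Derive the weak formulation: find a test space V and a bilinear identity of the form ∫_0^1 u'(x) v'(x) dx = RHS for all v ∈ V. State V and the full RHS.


V = H^1(0, 1) (v unrestricted at boundary; u is determined up to an additive constant); weak form: ∫_0^1 u'v' dx = ∫_0^1 (6*cos(π*x) - 3) v dx + v(1) + 2·v(0) for all v ∈ V.

Multiply both sides by a test function v and integrate from 0 to 1:
  ∫_0^1 −u''(x) v(x) dx = ∫_0^1 f(x) v(x) dx.
Integrate the LHS by parts once:
  ∫_0^1 −u'' v dx = −[u'(x) v(x)]_0^1 + ∫_0^1 u'(x) v'(x) dx.
Thus ∫_0^1 u'(x) v'(x) dx = ∫_0^1 f(x) v(x) dx + [u'(x) v(x)]_0^1.
Choose V so that boundary terms are either known or forced to vanish.
u has inhomogeneous Neumann u'(0) = -2, u'(1) = 1. [u' v]_0^1 = (1)·v(1) − (-2)·v(0) = v(1) + 2·v(0). Take V = H^1(0, 1); boundary term becomes part of RHS.
Weak formulation: find u (satisfying any essential BC) such that ∫_0^1 u'(x) v'(x) dx = ∫_0^1 f v dx + v(1) + 2·v(0) for all v ∈ V (Neumann data are natural BCs: they enter the RHS as boundary terms).
Substituting f(x) = 6*cos(π*x) - 3, the right-hand side is ∫_0^1 (6*cos(π*x) - 3) v dx + v(1) + 2·v(0).
Compatibility check (pure Neumann): taking v ≡ 1 ∈ V gives 0 = ∫_0^1 f dx + (1) − (-2), i.e. ∫_0^1 f dx must equal u'(0) − u'(1) = -3. Indeed ∫_0^1 (6*cos(π*x) - 3) dx = -3, so the data are compatible. The solution is then unique only up to an additive constant (fix it e.g. by requiring ∫_0^1 u dx = 0).


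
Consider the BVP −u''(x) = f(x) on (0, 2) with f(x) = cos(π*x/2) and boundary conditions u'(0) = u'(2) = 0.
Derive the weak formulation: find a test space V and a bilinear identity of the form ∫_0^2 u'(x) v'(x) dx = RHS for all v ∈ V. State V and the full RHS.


V = H^1(0, 2) (no boundary constraint on v; u is determined up to an additive constant); weak form: ∫_0^2 u'v' dx = ∫_0^2 (cos(π*x/2)) v dx for all v ∈ V.

Multiply both sides by a test function v and integrate from 0 to 2:
  ∫_0^2 −u''(x) v(x) dx = ∫_0^2 f(x) v(x) dx.
Integrate the LHS by parts once:
  ∫_0^2 −u'' v dx = −[u'(x) v(x)]_0^2 + ∫_0^2 u'(x) v'(x) dx.
Thus ∫_0^2 u'(x) v'(x) dx = ∫_0^2 f(x) v(x) dx + [u'(x) v(x)]_0^2.
Choose V so that boundary terms are either known or forced to vanish.
u has homogeneous Neumann: u'(0) = u'(2) = 0. So [u' v]_0^2 = 0·v(2) − 0·v(0) = 0 for any v; take V = H^1(0, 2).
Weak formulation: find u (satisfying any essential BC) such that ∫_0^2 u'(x) v'(x) dx = ∫_0^2 f v dx for all v ∈ V (homogeneous Neumann, so boundary terms vanish).
Substituting f(x) = cos(π*x/2), the right-hand side is ∫_0^2 (cos(π*x/2)) v dx.
Compatibility check (pure Neumann): taking v ≡ 1 ∈ V gives 0 = ∫_0^2 f dx + (0) − (0), i.e. ∫_0^2 f dx must equal u'(0) − u'(2) = 0. Indeed ∫_0^2 (cos(π*x/2)) dx = 0, so the data are compatible. The solution is then unique only up to an additive constant (fix it e.g. by requiring ∫_0^2 u dx = 0).


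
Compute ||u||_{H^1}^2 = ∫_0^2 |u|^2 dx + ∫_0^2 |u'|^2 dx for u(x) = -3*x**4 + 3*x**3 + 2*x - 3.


||u||_{H^1}^2 = 89962/105

The H^1 norm (squared) on an interval (0, L) is
  ||u||_{H^1}^2 = ∫_0^L u(x)^2 dx + ∫_0^L u'(x)^2 dx.
Compute u'(x) = -12*x**3 + 9*x**2 + 2.
Then u(x)^2 = 9*x**8 - 18*x**7 + 9*x**6 - 12*x**5 + 30*x**4 - 18*x**3 + 4*x**2 - 12*x + 9 and u'(x)^2 = 144*x**6 - 216*x**5 + 81*x**4 - 48*x**3 + 36*x**2 + 4.
Integrate each monomial from 0 to 2 using ∫_0^2 c·x^n dx = c·2^(n+1)/(n+1):
  ∫_0^2 u(x)^2 dx = ∫_0^2 (9*x^8 - 18*x^7 + 9*x^6 - 12*x^5 + 30*x^4 - 18*x^3 + 4*x^2 - 12*x + 9) dx. Term by term:
    ∫_0^2 9*x^8 dx = 512;  ∫_0^2 -18*x^7 dx = -576;  ∫_0^2 9*x^6 dx = 1152/7;
    ∫_0^2 -12*x^5 dx = -128;  ∫_0^2 30*x^4 dx = 192;  ∫_0^2 -18*x^3 dx = -72;
    ∫_0^2 4*x^2 dx = 32/3;  ∫_0^2 -12*x dx = -24;  ∫_0^2 9 dx = 18.
  Sum: 512 − 576 + 1152/7 − 128 + 192 − 72 + 32/3 − 24 + 18 = 2042/21.
  ∫_0^2 u'(x)^2 dx = ∫_0^2 (144*x^6 - 216*x^5 + 81*x^4 - 48*x^3 + 36*x^2 + 4) dx. Term by term:
    ∫_0^2 144*x^6 dx = 18432/7;  ∫_0^2 -216*x^5 dx = -2304;  ∫_0^2 81*x^4 dx = 2592/5;
    ∫_0^2 -48*x^3 dx = -192;  ∫_0^2 36*x^2 dx = 96;  ∫_0^2 4 dx = 8.
  Sum: 18432/7 − 2304 + 2592/5 − 192 + 96 + 8 = 26584/35.
Adding: ||u||_{H^1}^2 = 2042/21 + 26584/35 = 89962/105.


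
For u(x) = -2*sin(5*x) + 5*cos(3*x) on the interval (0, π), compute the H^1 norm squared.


||u||_{H^1(0,π)}^2 = 177*π

u'(x) = -15*sin(3*x) - 10*cos(5*x).
Expand u² and (u')² and integrate term by term on (0, π), using: for integers n ≥ 1, ∫_0^π sin²(nx) dx = ∫_0^π cos²(nx) dx = π/2; for n ≠ n', ∫_0^π sin(nx)sin(n'x) dx = ∫_0^π cos(nx)cos(n'x) dx = 0; and by product-to-sum, ∫_0^π sin(nx)cos(n'x) dx = ½∫_0^π [sin((n+n')x) + sin((n−n')x)] dx, which is 0 when n+n' is even and 2n/(n²−n'²) when n+n' is odd (it need not vanish on (0, π)).
  u² squared terms: (-2)²·∫sin(5x)² dx = 4·π/2 = 2*π;  (5)²·∫cos(3x)² dx = 25·π/2 = 25*π/2.
  u² cross terms: 2·(-2)·(5)·∫sin(5x)·cos(3x) dx = -20·(0) = 0.
  So ∫_0^π u² dx = 2*π + 25*π/2 + 0 = 29*π/2.
  (u')² squared terms: (-15)²·∫sin(3x)² dx = 225·π/2 = 225*π/2;  (-10)²·∫cos(5x)² dx = 100·π/2 = 50*π.
  (u')² cross terms: 2·(-15)·(-10)·∫sin(3x)·cos(5x) dx = 300·(0) = 0.
  So ∫_0^π (u')² dx = 225*π/2 + 50*π + 0 = 325*π/2.
||u||_{H^1}^2 = (29*π/2) + (325*π/2) = 177*π.


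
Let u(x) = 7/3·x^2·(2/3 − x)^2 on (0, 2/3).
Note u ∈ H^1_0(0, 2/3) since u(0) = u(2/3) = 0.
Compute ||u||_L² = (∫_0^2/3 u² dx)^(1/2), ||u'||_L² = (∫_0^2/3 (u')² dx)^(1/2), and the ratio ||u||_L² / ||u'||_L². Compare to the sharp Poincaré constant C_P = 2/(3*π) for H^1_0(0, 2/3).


||u||_L² / ||u'||_L² = sqrt(3)/9 < C_P = 2/(3*π).

u(x) = 7/3·x^2·(2/3 − x)^2, so u'(x) = 28*x*(3*x - 2)*(3*x - 1)/27.
u(x) = 7/3·x^2·(2/3 − x)^2 vanishes at x = 0 and x = 2/3, so u ∈ H^1_0(0, 2/3). Differentiate via the product rule and integrate the resulting polynomials term by term.
  ∫_0^2/3 u² dx = ∫_0^2/3 (49*x^8/9 - 392*x^7/27 + 392*x^6/27 - 1568*x^5/243 + 784*x^4/729) dx. Term by term:
    ∫_0^2/3 49*x^8/9 dx = 25088/1594323;  ∫_0^2/3 -392*x^7/27 dx = -12544/177147;  ∫_0^2/3 392*x^6/27 dx = 7168/59049;
    ∫_0^2/3 -1568*x^5/243 dx = -50176/531441;  ∫_0^2/3 784*x^4/729 dx = 25088/885735.
  Sum: 25088/1594323 − 12544/177147 + 7168/59049 − 50176/531441 + 25088/885735 = 1792/7971615.
  ∫_0^2/3 (u')² dx = ∫_0^2/3 (784*x^6/9 - 1568*x^5/9 + 10192*x^4/81 - 3136*x^3/81 + 3136*x^2/729) dx. Term by term:
    ∫_0^2/3 784*x^6/9 dx = 14336/19683;  ∫_0^2/3 -1568*x^5/9 dx = -50176/19683;  ∫_0^2/3 10192*x^4/81 dx = 326144/98415;
    ∫_0^2/3 -3136*x^3/81 dx = -12544/6561;  ∫_0^2/3 3136*x^2/729 dx = 25088/59049.
  Sum: 14336/19683 − 50176/19683 + 326144/98415 − 12544/6561 + 25088/59049 = 1792/295245.
∫_0^2/3 u² dx = 1792/7971615, so ||u||_L² = 16*sqrt(105)/10935.
∫_0^2/3 (u')² dx = 1792/295245, so ||u'||_L² = 16*sqrt(35)/1215.
Ratio ||u||_L² / ||u'||_L² = sqrt(3)/9.
Sharp Poincaré constant on H^1_0(0, 2/3) is C_P = L/π = 2/(3*π), achieved by sin(3*π/2·x).
A polynomial bump cannot attain the sharp Poincaré constant (only the first sine eigenfunction does), so the ratio is strictly less than C_P, consistent with ||u||_L² ≤ C_P ||u'||_L².


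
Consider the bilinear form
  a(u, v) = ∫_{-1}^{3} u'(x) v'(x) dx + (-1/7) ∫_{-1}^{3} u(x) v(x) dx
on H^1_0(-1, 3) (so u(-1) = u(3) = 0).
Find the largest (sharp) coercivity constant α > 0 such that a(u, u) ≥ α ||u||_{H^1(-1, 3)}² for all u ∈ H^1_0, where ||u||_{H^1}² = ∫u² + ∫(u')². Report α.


α = (-16/7 + π^2)/(π^2 + 16)

Coercivity of a(·,·) on H^1_0(-1, 3) means a(u, u) ≥ α ||u||_{H^1}² for every u ∈ H^1_0.
The interval has length L = 4, and Poincaré/coercivity depend only on L. Here a(u, u) = ∫(u')² + (-1/7)·∫u².
Here c = -1/7 < 0 with |c| < (π/L)² = π^2/16, so coercivity still holds. The condition a(u,u) ≥ α||u||_{H^1}² reads (1−α)∫(u')² ≥ (α−c)∫u². Any admissible α is ≤ 1 (rapidly oscillating u have ∫u²/∫(u')² → 0), and α = 1 would force 0 ≥ (1−c)∫u², impossible since c < 1; so 1−α > 0. By the sharp Poincaré inequality on H^1_0 of an interval of length L, ∫(u')² ≥ (π/L)²∫u² with equality for the first sine mode sin(π(x−x₀)/L) (x₀ the left endpoint), so the inequality holds for all u iff (1−α)(π/L)² ≥ α − c, i.e. α ≤ ((π/L)² + c)/((π/L)² + 1) = (1 + c(L/π)²)/(1 + (L/π)²). (Direct route, valid since c ≤ 0: Poincaré gives c∫u² ≥ c(L/π)²∫(u')², so a(u,u) ≥ (1 + c(L/π)²)∫(u')², while ||u||_{H^1}² ≤ (1 + (L/π)²)∫(u')²; dividing yields the same α.) With (π/L)² = π^2/16 and c = -1/7, the largest admissible constant is α = ((π/L)² + c)/((π/L)² + 1).
Simplifying, α = (-16/7 + π^2)/(π^2 + 16).


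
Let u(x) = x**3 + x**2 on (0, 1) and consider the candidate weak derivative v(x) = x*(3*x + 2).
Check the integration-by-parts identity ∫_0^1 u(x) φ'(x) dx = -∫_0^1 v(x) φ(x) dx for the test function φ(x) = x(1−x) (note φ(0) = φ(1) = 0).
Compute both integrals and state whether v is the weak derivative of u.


LHS = -19/60, RHS = -19/60. Yes, v = u' weakly.

u(x) = x**3 + x**2, classical derivative u'(x) = 3*x**2 + 2*x.
φ(x) = x(1−x), so φ'(x) = 1 - 2*x.
Note φ(0) = φ(1) = 0, so the boundary term u·φ vanishes.
LHS = ∫_0^1 u(x) φ'(x) dx = ∫_0^1 (-2*x^4 - x^3 + x^2) dx. Term by term:
  ∫_0^1 -2*x^4 dx = -2/5;  ∫_0^1 -x^3 dx = -1/4;  ∫_0^1 x^2 dx = 1/3.
Sum: -2/5 − 1/4 + 1/3 = -19/60.
So LHS = -19/60.
∫_0^1 v(x) φ(x) dx = ∫_0^1 (-3*x^4 + x^3 + 2*x^2) dx. Term by term:
  ∫_0^1 -3*x^4 dx = -3/5;  ∫_0^1 x^3 dx = 1/4;  ∫_0^1 2*x^2 dx = 2/3.
Sum: -3/5 + 1/4 + 2/3 = 19/60.
So RHS = -∫_0^1 v(x) φ(x) dx = -19/60.
LHS = RHS, so the identity holds for this test φ.
Moreover u is smooth here and v(x) = u'(x) = 3*x**2 + 2*x pointwise, so the identity holds for every test function. Hence v is the weak derivative of u.


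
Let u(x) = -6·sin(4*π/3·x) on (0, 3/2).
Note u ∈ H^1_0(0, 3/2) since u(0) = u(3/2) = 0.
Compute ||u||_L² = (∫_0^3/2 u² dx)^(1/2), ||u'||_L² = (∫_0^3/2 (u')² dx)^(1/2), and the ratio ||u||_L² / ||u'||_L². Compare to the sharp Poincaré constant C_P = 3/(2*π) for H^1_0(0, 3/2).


||u||_L² / ||u'||_L² = 3/(4*π) < C_P = 3/(2*π).

u(x) = -6·sin(4*π/3·x), so u'(x) = -8*π*cos(4*π*x/3).
Writing u(x) = A·sin(kπx/L) with A = -6 and k = 2, use ∫_0^L sin²(kπx/L) dx = L/2 and ∫_0^L cos²(kπx/L) dx = L/2.
u² = 36·sin²(4*π/3·x) and (u')² = 64*π^2·cos²(4*π/3·x), and each of sin², cos² integrates to L/2 = 3/4 over (0, 3/2).
∫_0^3/2 u² dx = 27, so ||u||_L² = 3*sqrt(3).
∫_0^3/2 (u')² dx = 48*π^2, so ||u'||_L² = 4*sqrt(3)*π.
Ratio ||u||_L² / ||u'||_L² = 3/(4*π).
Sharp Poincaré constant on H^1_0(0, 3/2) is C_P = L/π = 3/(2*π), achieved by sin(2*π/3·x).
This is the k = 2 harmonic; the ratio L/(kπ) is strictly less than C_P = L/π, consistent with the sharp inequality ||u||_L² ≤ C_P ||u'||_L².


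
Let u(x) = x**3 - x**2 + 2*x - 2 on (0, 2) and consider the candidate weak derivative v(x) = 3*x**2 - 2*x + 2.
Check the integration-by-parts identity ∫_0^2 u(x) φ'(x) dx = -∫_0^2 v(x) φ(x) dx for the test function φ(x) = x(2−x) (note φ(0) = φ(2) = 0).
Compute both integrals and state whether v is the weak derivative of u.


LHS = -24/5, RHS = -24/5. Yes, v = u' weakly.

u(x) = x**3 - x**2 + 2*x - 2, classical derivative u'(x) = 3*x**2 - 2*x + 2.
φ(x) = x(2−x), so φ'(x) = 2 - 2*x.
Note φ(0) = φ(2) = 0, so the boundary term u·φ vanishes.
LHS = ∫_0^2 u(x) φ'(x) dx = ∫_0^2 (-2*x^4 + 4*x^3 - 6*x^2 + 8*x - 4) dx. Term by term:
  ∫_0^2 -2*x^4 dx = -64/5;  ∫_0^2 4*x^3 dx = 16;  ∫_0^2 -6*x^2 dx = -16;
  ∫_0^2 8*x dx = 16;  ∫_0^2 -4 dx = -8.
Sum: -64/5 + 16 − 16 + 16 − 8 = -24/5.
So LHS = -24/5.
∫_0^2 v(x) φ(x) dx = ∫_0^2 (-3*x^4 + 8*x^3 - 6*x^2 + 4*x) dx. Term by term:
  ∫_0^2 -3*x^4 dx = -96/5;  ∫_0^2 8*x^3 dx = 32;  ∫_0^2 -6*x^2 dx = -16;
  ∫_0^2 4*x dx = 8.
Sum: -96/5 + 32 − 16 + 8 = 24/5.
So RHS = -∫_0^2 v(x) φ(x) dx = -24/5.
LHS = RHS, so the identity holds for this test φ.
Moreover u is smooth here and v(x) = u'(x) = 3*x**2 - 2*x + 2 pointwise, so the identity holds for every test function. Hence v is the weak derivative of u.
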